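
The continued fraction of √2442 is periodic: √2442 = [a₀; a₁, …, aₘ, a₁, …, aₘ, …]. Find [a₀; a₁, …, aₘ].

a₀ = ⌊√2442⌋ = 49.
With m₀=0, d₀=1 and mₖ₊₁ = dₖaₖ − mₖ, dₖ₊₁ = (n − mₖ₊₁²)/dₖ, aₖ₊₁ = ⌊(a₀+mₖ₊₁)/dₖ₊₁⌋:
  k=1: m=49, d=41, a=2
  k=2: m=33, d=33, a=2
  k=3: m=33, d=41, a=2
  k=4: m=49, d=1, a=98
d=1 and a=2a₀=98 at k=4, so the next step gives (m, d) = (49, 41) again — its k=1 value — and the period has length 4.

[49; 2, 2, 2, 98]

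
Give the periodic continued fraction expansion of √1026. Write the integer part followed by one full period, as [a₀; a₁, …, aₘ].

[32; 32, 64]

a₀ = ⌊√1026⌋ = 32.
With m₀=0, d₀=1 and mₖ₊₁ = dₖaₖ − mₖ, dₖ₊₁ = (n − mₖ₊₁²)/dₖ, aₖ₊₁ = ⌊(a₀+mₖ₊₁)/dₖ₊₁⌋:
  k=1: m=32, d=2, a=32
  k=2: m=32, d=1, a=64
d=1 and a=2a₀=64 at k=2, so the next step gives (m, d) = (32, 2) again — its k=1 value — and the period has length 2.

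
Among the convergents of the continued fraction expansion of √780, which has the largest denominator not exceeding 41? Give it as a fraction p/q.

391/14

√780 = [27; 1, 12, 1, 54, …] (period length 4).
Convergents:
  p_0/q_0 = 27/1
  p_1/q_1 = 28/1
  p_2/q_2 = 363/13
  p_3/q_3 = 391/14
  p_4/q_4 = 21477/769
q_3 = 14 ≤ 41 < 769 = q_4, so the answer is 391/14.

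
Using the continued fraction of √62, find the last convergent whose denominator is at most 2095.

√62 = [7; 1, 6, 1, 14, …] (period length 4).
Convergents:
  p_0/q_0 = 7/1
  p_1/q_1 = 8/1
  p_2/q_2 = 55/7
  p_3/q_3 = 63/8
  p_4/q_4 = 937/119
  p_5/q_5 = 1000/127
  p_6/q_6 = 6937/881
  p_7/q_7 = 7937/1008
  p_8/q_8 = 118055/14993
q_7 = 1008 ≤ 2095 < 14993 = q_8, so the answer is 7937/1008.

7937/1008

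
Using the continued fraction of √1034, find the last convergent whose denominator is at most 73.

√1034 = [32; 6, 2, 2, 2, 6, 64, …] (period length 6).
Convergents:
  p_0/q_0 = 32/1
  p_1/q_1 = 193/6
  p_2/q_2 = 418/13
  p_3/q_3 = 1029/32
  p_4/q_4 = 2476/77
q_3 = 32 ≤ 73 < 77 = q_4, so the answer is 1029/32.

1029/32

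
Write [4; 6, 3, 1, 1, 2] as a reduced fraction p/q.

470/113

Using pₖ = aₖpₖ₋₁ + pₖ₋₂ and qₖ = aₖqₖ₋₁ + qₖ₋₂:
  k=0: a=4, p=4, q=1
  k=1: a=6, p=25, q=6
  k=2: a=3, p=79, q=19
  k=3: a=1, p=104, q=25
  k=4: a=1, p=183, q=44
  k=5: a=2, p=470, q=113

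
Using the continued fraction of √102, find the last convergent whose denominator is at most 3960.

20401/2020

√102 = [10; 10, 20, …] (period length 2).
Convergents:
  p_0/q_0 = 10/1
  p_1/q_1 = 101/10
  p_2/q_2 = 2030/201
  p_3/q_3 = 20401/2020
  p_4/q_4 = 410050/40601
q_3 = 2020 ≤ 3960 < 40601 = q_4, so the answer is 20401/2020.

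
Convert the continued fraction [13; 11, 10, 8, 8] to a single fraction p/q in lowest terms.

Using pₖ = aₖpₖ₋₁ + pₖ₋₂ and qₖ = aₖqₖ₋₁ + qₖ₋₂:
  k=0: a=13, p=13, q=1
  k=1: a=11, p=144, q=11
  k=2: a=10, p=1453, q=111
  k=3: a=8, p=11768, q=899
  k=4: a=8, p=95597, q=7303

95597/7303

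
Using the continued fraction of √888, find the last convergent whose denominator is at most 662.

8910/299

√888 = [29; 1, 3, 1, 58, …] (period length 4).
Convergents:
  p_0/q_0 = 29/1
  p_1/q_1 = 30/1
  p_2/q_2 = 119/4
  p_3/q_3 = 149/5
  p_4/q_4 = 8761/294
  p_5/q_5 = 8910/299
  p_6/q_6 = 35491/1191
q_5 = 299 ≤ 662 < 1191 = q_6, so the answer is 8910/299.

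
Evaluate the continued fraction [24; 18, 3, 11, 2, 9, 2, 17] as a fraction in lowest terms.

10914450/453737

Using pₖ = aₖpₖ₋₁ + pₖ₋₂ and qₖ = aₖqₖ₋₁ + qₖ₋₂:
  k=0: a=24, p=24, q=1
  k=1: a=18, p=433, q=18
  k=2: a=3, p=1323, q=55
  k=3: a=11, p=14986, q=623
  k=4: a=2, p=31295, q=1301
  k=5: a=9, p=296641, q=12332
  k=6: a=2, p=624577, q=25965
  k=7: a=17, p=10914450, q=453737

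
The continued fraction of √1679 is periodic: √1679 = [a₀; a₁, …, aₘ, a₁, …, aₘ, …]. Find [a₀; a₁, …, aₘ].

[40; 1, 39, 1, 80]

a₀ = ⌊√1679⌋ = 40.
With m₀=0, d₀=1 and mₖ₊₁ = dₖaₖ − mₖ, dₖ₊₁ = (n − mₖ₊₁²)/dₖ, aₖ₊₁ = ⌊(a₀+mₖ₊₁)/dₖ₊₁⌋:
  k=1: m=40, d=79, a=1
  k=2: m=39, d=2, a=39
  k=3: m=39, d=79, a=1
  k=4: m=40, d=1, a=80
d=1 and a=2a₀=80 at k=4, so the next step gives (m, d) = (40, 79) again — its k=1 value — and the period has length 4.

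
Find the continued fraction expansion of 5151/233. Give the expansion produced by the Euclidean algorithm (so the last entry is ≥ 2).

5151 = 22·233 + 25
233 = 9·25 + 8
25 = 3·8 + 1
8 = 8·1 + 0  (stop)
So 5151/233 = [22; 9, 3, 8].

[22; 9, 3, 8]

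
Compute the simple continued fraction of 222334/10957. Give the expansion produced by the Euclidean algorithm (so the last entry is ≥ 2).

222334 = 20·10957 + 3194
10957 = 3·3194 + 1375
3194 = 2·1375 + 444
1375 = 3·444 + 43
444 = 10·43 + 14
43 = 3·14 + 1
14 = 14·1 + 0  (stop)
So 222334/10957 = [20; 3, 2, 3, 10, 3, 14].

[20; 3, 2, 3, 10, 3, 14]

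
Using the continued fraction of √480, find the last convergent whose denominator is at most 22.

√480 = [21; 1, 9, 1, 42, …] (period length 4).
Convergents:
  p_0/q_0 = 21/1
  p_1/q_1 = 22/1
  p_2/q_2 = 219/10
  p_3/q_3 = 241/11
  p_4/q_4 = 10341/472
q_3 = 11 ≤ 22 < 472 = q_4, so the answer is 241/11.

241/11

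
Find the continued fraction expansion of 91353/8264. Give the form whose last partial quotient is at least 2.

[11; 18, 2, 2, 7, 12]

91353 = 11·8264 + 449
8264 = 18·449 + 182
449 = 2·182 + 85
182 = 2·85 + 12
85 = 7·12 + 1
12 = 12·1 + 0  (stop)
So 91353/8264 = [11; 18, 2, 2, 7, 12].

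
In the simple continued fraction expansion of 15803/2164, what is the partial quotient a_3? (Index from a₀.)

15803 = 7·2164 + 655   →  a_0 = 7
2164 = 3·655 + 199   →  a_1 = 3
655 = 3·199 + 58   →  a_2 = 3
199 = 3·58 + 25   →  a_3 = 3

3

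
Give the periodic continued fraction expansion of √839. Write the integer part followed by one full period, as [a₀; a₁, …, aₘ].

[28; 1, 27, 1, 56]

a₀ = ⌊√839⌋ = 28.
With m₀=0, d₀=1 and mₖ₊₁ = dₖaₖ − mₖ, dₖ₊₁ = (n − mₖ₊₁²)/dₖ, aₖ₊₁ = ⌊(a₀+mₖ₊₁)/dₖ₊₁⌋:
  k=1: m=28, d=55, a=1
  k=2: m=27, d=2, a=27
  k=3: m=27, d=55, a=1
  k=4: m=28, d=1, a=56
d=1 and a=2a₀=56 at k=4, so the next step gives (m, d) = (28, 55) again — its k=1 value — and the period has length 4.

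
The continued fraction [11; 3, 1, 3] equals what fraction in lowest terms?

169/15

Using pₖ = aₖpₖ₋₁ + pₖ₋₂ and qₖ = aₖqₖ₋₁ + qₖ₋₂:
  k=0: a=11, p=11, q=1
  k=1: a=3, p=34, q=3
  k=2: a=1, p=45, q=4
  k=3: a=3, p=169, q=15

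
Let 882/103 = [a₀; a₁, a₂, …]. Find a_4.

882 = 8·103 + 58   →  a_0 = 8
103 = 1·58 + 45   →  a_1 = 1
58 = 1·45 + 13   →  a_2 = 1
45 = 3·13 + 6   →  a_3 = 3
13 = 2·6 + 1   →  a_4 = 2

2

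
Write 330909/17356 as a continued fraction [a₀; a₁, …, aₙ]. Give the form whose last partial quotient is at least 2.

330909 = 19*17356 + 1145
17356 = 15*1145 + 181
1145 = 6*181 + 59
181 = 3*59 + 4
59 = 14*4 + 3
4 = 1*3 + 1
3 = 3*1 + 0  (stop)
So 330909/17356 = [19; 15, 6, 3, 14, 1, 3].

[19; 15, 6, 3, 14, 1, 3]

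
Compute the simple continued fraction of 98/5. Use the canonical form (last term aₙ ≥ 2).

[19; 1, 1, 2]

98 = 19×5 + 3
5 = 1×3 + 2
3 = 1×2 + 1
2 = 2×1 + 0  (stop)
So 98/5 = [19; 1, 1, 2].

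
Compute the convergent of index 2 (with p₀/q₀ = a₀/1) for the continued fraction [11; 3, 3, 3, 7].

113/10

Using pₖ = aₖpₖ₋₁ + pₖ₋₂, qₖ = aₖqₖ₋₁ + qₖ₋₂ (with p₋₁=1, p₋₂=0, q₋₁=0, q₋₂=1):
  k=0: a=11, p=11, q=1
  k=1: a=3, p=34, q=3
  k=2: a=3, p=113, q=10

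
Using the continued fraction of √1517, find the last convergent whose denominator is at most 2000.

√1517 = [38; 1, 18, 2, 18, 1, 76, …] (period length 6).
Convergents:
  p_0/q_0 = 38/1
  p_1/q_1 = 39/1
  p_2/q_2 = 740/19
  p_3/q_3 = 1519/39
  p_4/q_4 = 28082/721
  p_5/q_5 = 29601/760
  p_6/q_6 = 2277758/58481
q_5 = 760 ≤ 2000 < 58481 = q_6, so the answer is 29601/760.

29601/760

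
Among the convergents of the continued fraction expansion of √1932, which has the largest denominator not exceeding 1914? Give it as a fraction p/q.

84085/1913

√1932 = [43; 1, 20, 1, 86, …] (period length 4).
Convergents:
  p_0/q_0 = 43/1
  p_1/q_1 = 44/1
  p_2/q_2 = 923/21
  p_3/q_3 = 967/22
  p_4/q_4 = 84085/1913
  p_5/q_5 = 85052/1935
q_4 = 1913 ≤ 1914 < 1935 = q_5, so the answer is 84085/1913.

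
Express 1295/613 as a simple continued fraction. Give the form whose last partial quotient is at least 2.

[2; 8, 1, 7, 1, 1, 1, 2]

1295 = 2·613 + 69
613 = 8·69 + 61
69 = 1·61 + 8
61 = 7·8 + 5
8 = 1·5 + 3
5 = 1·3 + 2
3 = 1·2 + 1
2 = 2·1 + 0  (stop)
So 1295/613 = [2; 8, 1, 7, 1, 1, 1, 2].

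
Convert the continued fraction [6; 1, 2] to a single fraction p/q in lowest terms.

20/3

Using pₖ = aₖpₖ₋₁ + pₖ₋₂ and qₖ = aₖqₖ₋₁ + qₖ₋₂:
  k=0: a=6, p=6, q=1
  k=1: a=1, p=7, q=1
  k=2: a=2, p=20, q=3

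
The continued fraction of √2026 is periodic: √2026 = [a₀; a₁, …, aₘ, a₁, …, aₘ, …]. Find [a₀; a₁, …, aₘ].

a₀ = ⌊√2026⌋ = 45.

[45; 90]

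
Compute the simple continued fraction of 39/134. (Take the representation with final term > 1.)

[0; 3, 2, 3, 2, 2]

39 = 0×134 + 39
134 = 3×39 + 17
39 = 2×17 + 5
17 = 3×5 + 2
5 = 2×2 + 1
2 = 2×1 + 0  (stop)
So 39/134 = [0; 3, 2, 3, 2, 2].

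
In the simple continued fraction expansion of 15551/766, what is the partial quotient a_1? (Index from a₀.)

3

15551 = 20·766 + 231   →  a_0 = 20
766 = 3·231 + 73   →  a_1 = 3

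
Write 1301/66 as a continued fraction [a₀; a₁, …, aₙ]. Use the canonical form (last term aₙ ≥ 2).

1301 = 19*66 + 47
66 = 1*47 + 19
47 = 2*19 + 9
19 = 2*9 + 1
9 = 9*1 + 0  (stop)
So 1301/66 = [19; 1, 2, 2, 9].

[19; 1, 2, 2, 9]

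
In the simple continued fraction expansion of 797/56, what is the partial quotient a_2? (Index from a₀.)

3

797 = 14·56 + 13   →  a_0 = 14
56 = 4·13 + 4   →  a_1 = 4
13 = 3·4 + 1   →  a_2 = 3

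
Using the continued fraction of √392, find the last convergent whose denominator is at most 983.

√392 = [19; 1, 3, 1, 38, …] (period length 4).
Convergents:
  p_0/q_0 = 19/1
  p_1/q_1 = 20/1
  p_2/q_2 = 79/4
  p_3/q_3 = 99/5
  p_4/q_4 = 3841/194
  p_5/q_5 = 3940/199
  p_6/q_6 = 15661/791
  p_7/q_7 = 19601/990
q_6 = 791 ≤ 983 < 990 = q_7, so the answer is 15661/791.

15661/791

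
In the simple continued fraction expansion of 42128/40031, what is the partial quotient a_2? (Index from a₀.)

42128 = 1·40031 + 2097   →  a_0 = 1
40031 = 19·2097 + 188   →  a_1 = 19
2097 = 11·188 + 29   →  a_2 = 11

11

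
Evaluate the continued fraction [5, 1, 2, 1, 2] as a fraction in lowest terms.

Fold from the inside: start with 2/1.
  1 + 1/2 = 3/2
  2 + 2/3 = 8/3
  1 + 3/8 = 11/8
  5 + 8/11 = 63/11

63/11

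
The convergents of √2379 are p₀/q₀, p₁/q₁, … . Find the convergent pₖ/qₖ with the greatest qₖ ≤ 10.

439/9

√2379 = [48; 1, 3, 2, 3, 1, 96, …] (period length 6).
Convergents:
  p_0/q_0 = 48/1
  p_1/q_1 = 49/1
  p_2/q_2 = 195/4
  p_3/q_3 = 439/9
  p_4/q_4 = 1512/31
q_3 = 9 ≤ 10 < 31 = q_4, so the answer is 439/9.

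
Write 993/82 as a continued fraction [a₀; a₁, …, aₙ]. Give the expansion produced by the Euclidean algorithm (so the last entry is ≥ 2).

993 = 12·82 + 9
82 = 9·9 + 1
9 = 9·1 + 0  (stop)
So 993/82 = [12; 9, 9].

[12; 9, 9]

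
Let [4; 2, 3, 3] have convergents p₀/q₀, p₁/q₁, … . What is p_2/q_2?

31/7

Using pₖ = aₖpₖ₋₁ + pₖ₋₂, qₖ = aₖqₖ₋₁ + qₖ₋₂ (with p₋₁=1, p₋₂=0, q₋₁=0, q₋₂=1):
  k=0: a=4, p=4, q=1
  k=1: a=2, p=9, q=2
  k=2: a=3, p=31, q=7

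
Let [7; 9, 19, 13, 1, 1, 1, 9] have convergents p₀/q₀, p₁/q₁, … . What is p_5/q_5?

33149/4662

Using pₖ = aₖpₖ₋₁ + pₖ₋₂, qₖ = aₖqₖ₋₁ + qₖ₋₂ (with p₋₁=1, p₋₂=0, q₋₁=0, q₋₂=1):
  k=0: a=7, p=7, q=1
  k=1: a=9, p=64, q=9
  k=2: a=19, p=1223, q=172
  k=3: a=13, p=15963, q=2245
  k=4: a=1, p=17186, q=2417
  k=5: a=1, p=33149, q=4662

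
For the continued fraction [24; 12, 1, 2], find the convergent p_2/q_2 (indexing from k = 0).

313/13

Using pₖ = aₖpₖ₋₁ + pₖ₋₂, qₖ = aₖqₖ₋₁ + qₖ₋₂ (with p₋₁=1, p₋₂=0, q₋₁=0, q₋₂=1):
  k=0: a=24, p=24, q=1
  k=1: a=12, p=289, q=12
  k=2: a=1, p=313, q=13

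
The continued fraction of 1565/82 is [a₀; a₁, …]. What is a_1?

1565 = 19·82 + 7   →  a_0 = 19
82 = 11·7 + 5   →  a_1 = 11

11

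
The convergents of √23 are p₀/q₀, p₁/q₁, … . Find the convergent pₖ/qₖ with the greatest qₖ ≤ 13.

√23 = [4; 1, 3, 1, 8, …] (period length 4).
Convergents:
  p_0/q_0 = 4/1
  p_1/q_1 = 5/1
  p_2/q_2 = 19/4
  p_3/q_3 = 24/5
  p_4/q_4 = 211/44
q_3 = 5 ≤ 13 < 44 = q_4, so the answer is 24/5.

24/5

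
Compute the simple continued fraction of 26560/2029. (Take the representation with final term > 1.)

26560 = 13*2029 + 183
2029 = 11*183 + 16
183 = 11*16 + 7
16 = 2*7 + 2
7 = 3*2 + 1
2 = 2*1 + 0  (stop)
So 26560/2029 = [13; 11, 11, 2, 3, 2].

[13; 11, 11, 2, 3, 2]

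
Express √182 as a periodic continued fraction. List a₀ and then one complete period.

a₀ = ⌊√182⌋ = 13.
With m₀=0, d₀=1 and mₖ₊₁ = dₖaₖ − mₖ, dₖ₊₁ = (n − mₖ₊₁²)/dₖ, aₖ₊₁ = ⌊(a₀+mₖ₊₁)/dₖ₊₁⌋:
  k=1: m=13, d=13, a=2
  k=2: m=13, d=1, a=26
d=1 and a=2a₀=26 at k=2, so the next step gives (m, d) = (13, 13) again — its k=1 value — and the period has length 2.

[13; 2, 26]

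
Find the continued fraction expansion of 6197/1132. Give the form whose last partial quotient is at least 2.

[5; 2, 9, 3, 1, 6, 2]

6197 = 5×1132 + 537
1132 = 2×537 + 58
537 = 9×58 + 15
58 = 3×15 + 13
15 = 1×13 + 2
13 = 6×2 + 1
2 = 2×1 + 0  (stop)
So 6197/1132 = [5; 2, 9, 3, 1, 6, 2].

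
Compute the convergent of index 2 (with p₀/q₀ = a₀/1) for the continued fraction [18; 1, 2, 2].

Using pₖ = aₖpₖ₋₁ + pₖ₋₂, qₖ = aₖqₖ₋₁ + qₖ₋₂ (with p₋₁=1, p₋₂=0, q₋₁=0, q₋₂=1):
  k=0: a=18, p=18, q=1
  k=1: a=1, p=19, q=1
  k=2: a=2, p=56, q=3

56/3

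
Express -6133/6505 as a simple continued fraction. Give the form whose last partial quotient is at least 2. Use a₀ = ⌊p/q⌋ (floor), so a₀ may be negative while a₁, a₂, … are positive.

[-1; 17, 2, 18, 10]

-6133 = -1×6505 + 372
6505 = 17×372 + 181
372 = 2×181 + 10
181 = 18×10 + 1
10 = 10×1 + 0  (stop)
So -6133/6505 = [-1; 17, 2, 18, 10].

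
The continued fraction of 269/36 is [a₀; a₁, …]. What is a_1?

269 = 7·36 + 17   →  a_0 = 7
36 = 2·17 + 2   →  a_1 = 2

2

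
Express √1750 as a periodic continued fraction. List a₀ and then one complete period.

a₀ = ⌊√1750⌋ = 41.
With m₀=0, d₀=1 and mₖ₊₁ = dₖaₖ − mₖ, dₖ₊₁ = (n − mₖ₊₁²)/dₖ, aₖ₊₁ = ⌊(a₀+mₖ₊₁)/dₖ₊₁⌋:
  k=1: m=41, d=69, a=1
  k=2: m=28, d=14, a=4
  k=3: m=28, d=69, a=1
  k=4: m=41, d=1, a=82
d=1 and a=2a₀=82 at k=4, so the next step gives (m, d) = (41, 69) again — its k=1 value — and the period has length 4.

[41; 1, 4, 1, 82]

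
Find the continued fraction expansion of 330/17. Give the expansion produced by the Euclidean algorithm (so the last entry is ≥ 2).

330 = 19·17 + 7
17 = 2·7 + 3
7 = 2·3 + 1
3 = 3·1 + 0  (stop)
So 330/17 = [19; 2, 2, 3].

[19; 2, 2, 3]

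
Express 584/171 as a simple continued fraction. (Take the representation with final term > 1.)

[3; 2, 2, 2, 4, 3]

584 = 3·171 + 71
171 = 2·71 + 29
71 = 2·29 + 13
29 = 2·13 + 3
13 = 4·3 + 1
3 = 3·1 + 0  (stop)
So 584/171 = [3; 2, 2, 2, 4, 3].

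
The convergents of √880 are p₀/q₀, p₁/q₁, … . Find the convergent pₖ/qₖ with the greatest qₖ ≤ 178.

√880 = [29; 1, 1, 1, 58, …] (period length 4).
Convergents:
  p_0/q_0 = 29/1
  p_1/q_1 = 30/1
  p_2/q_2 = 59/2
  p_3/q_3 = 89/3
  p_4/q_4 = 5221/176
  p_5/q_5 = 5310/179
q_4 = 176 ≤ 178 < 179 = q_5, so the answer is 5221/176.

5221/176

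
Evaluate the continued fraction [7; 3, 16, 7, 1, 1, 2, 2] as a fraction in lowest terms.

32933/4495

Using pₖ = aₖpₖ₋₁ + pₖ₋₂ and qₖ = aₖqₖ₋₁ + qₖ₋₂:
  k=0: a=7, p=7, q=1
  k=1: a=3, p=22, q=3
  k=2: a=16, p=359, q=49
  k=3: a=7, p=2535, q=346
  k=4: a=1, p=2894, q=395
  k=5: a=1, p=5429, q=741
  k=6: a=2, p=13752, q=1877
  k=7: a=2, p=32933, q=4495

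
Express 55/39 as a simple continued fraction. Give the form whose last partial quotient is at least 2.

55 = 1·39 + 16
39 = 2·16 + 7
16 = 2·7 + 2
7 = 3·2 + 1
2 = 2·1 + 0  (stop)
So 55/39 = [1; 2, 2, 3, 2].

[1; 2, 2, 3, 2]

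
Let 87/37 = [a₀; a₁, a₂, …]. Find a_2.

87 = 2·37 + 13   →  a_0 = 2
37 = 2·13 + 11   →  a_1 = 2
13 = 1·11 + 2   →  a_2 = 1

1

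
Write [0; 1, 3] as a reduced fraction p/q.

Using pₖ = aₖpₖ₋₁ + pₖ₋₂ and qₖ = aₖqₖ₋₁ + qₖ₋₂:
  k=0: a=0, p=0, q=1
  k=1: a=1, p=1, q=1
  k=2: a=3, p=3, q=4

3/4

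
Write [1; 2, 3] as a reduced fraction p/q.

10/7

Using pₖ = aₖpₖ₋₁ + pₖ₋₂ and qₖ = aₖqₖ₋₁ + qₖ₋₂:
  k=0: a=1, p=1, q=1
  k=1: a=2, p=3, q=2
  k=2: a=3, p=10, q=7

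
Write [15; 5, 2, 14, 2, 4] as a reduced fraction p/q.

Using pₖ = aₖpₖ₋₁ + pₖ₋₂ and qₖ = aₖqₖ₋₁ + qₖ₋₂:
  k=0: a=15, p=15, q=1
  k=1: a=5, p=76, q=5
  k=2: a=2, p=167, q=11
  k=3: a=14, p=2414, q=159
  k=4: a=2, p=4995, q=329
  k=5: a=4, p=22394, q=1475

22394/1475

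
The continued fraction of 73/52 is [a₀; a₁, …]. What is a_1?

73 = 1·52 + 21   →  a_0 = 1
52 = 2·21 + 10   →  a_1 = 2

2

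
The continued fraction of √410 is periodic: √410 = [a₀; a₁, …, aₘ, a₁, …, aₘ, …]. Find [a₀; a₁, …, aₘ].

a₀ = ⌊√410⌋ = 20.

[20; 4, 40]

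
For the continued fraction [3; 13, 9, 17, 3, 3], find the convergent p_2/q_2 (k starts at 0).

363/118

Using pₖ = aₖpₖ₋₁ + pₖ₋₂, qₖ = aₖqₖ₋₁ + qₖ₋₂ (with p₋₁=1, p₋₂=0, q₋₁=0, q₋₂=1):
  k=0: a=3, p=3, q=1
  k=1: a=13, p=40, q=13
  k=2: a=9, p=363, q=118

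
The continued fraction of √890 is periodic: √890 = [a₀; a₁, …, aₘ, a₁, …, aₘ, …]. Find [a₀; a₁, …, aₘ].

[29; 1, 4, 1, 58]

a₀ = ⌊√890⌋ = 29.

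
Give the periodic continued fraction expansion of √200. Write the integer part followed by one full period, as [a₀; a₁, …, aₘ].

[14; 7, 28]

a₀ = ⌊√200⌋ = 14.
With m₀=0, d₀=1 and mₖ₊₁ = dₖaₖ − mₖ, dₖ₊₁ = (n − mₖ₊₁²)/dₖ, aₖ₊₁ = ⌊(a₀+mₖ₊₁)/dₖ₊₁⌋:
  k=1: m=14, d=4, a=7
  k=2: m=14, d=1, a=28
d=1 and a=2a₀=28 at k=2, so the next step gives (m, d) = (14, 4) again — its k=1 value — and the period has length 2.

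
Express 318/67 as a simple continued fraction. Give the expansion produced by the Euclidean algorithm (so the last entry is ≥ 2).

[4; 1, 2, 1, 16]

318 = 4·67 + 50
67 = 1·50 + 17
50 = 2·17 + 16
17 = 1·16 + 1
16 = 16·1 + 0  (stop)
So 318/67 = [4; 1, 2, 1, 16].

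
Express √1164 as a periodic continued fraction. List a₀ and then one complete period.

[34; 8, 1, 1, 16, 1, 1, 8, 68]

a₀ = ⌊√1164⌋ = 34.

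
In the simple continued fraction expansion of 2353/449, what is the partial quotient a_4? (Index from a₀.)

1

2353 = 5·449 + 108   →  a_0 = 5
449 = 4·108 + 17   →  a_1 = 4
108 = 6·17 + 6   →  a_2 = 6
17 = 2·6 + 5   →  a_3 = 2
6 = 1·5 + 1   →  a_4 = 1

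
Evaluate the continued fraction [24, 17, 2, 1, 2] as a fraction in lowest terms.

3344/139

Using pₖ = aₖpₖ₋₁ + pₖ₋₂ and qₖ = aₖqₖ₋₁ + qₖ₋₂:
  k=0: a=24, p=24, q=1
  k=1: a=17, p=409, q=17
  k=2: a=2, p=842, q=35
  k=3: a=1, p=1251, q=52
  k=4: a=2, p=3344, q=139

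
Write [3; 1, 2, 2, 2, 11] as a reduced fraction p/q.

719/194

Fold from the inside: start with 11/1.
  2 + 1/11 = 23/11
  2 + 11/23 = 57/23
  2 + 23/57 = 137/57
  1 + 57/137 = 194/137
  3 + 137/194 = 719/194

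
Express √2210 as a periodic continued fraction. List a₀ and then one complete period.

[47; 94]

a₀ = ⌊√2210⌋ = 47.
With m₀=0, d₀=1 and mₖ₊₁ = dₖaₖ − mₖ, dₖ₊₁ = (n − mₖ₊₁²)/dₖ, aₖ₊₁ = ⌊(a₀+mₖ₊₁)/dₖ₊₁⌋:
  k=1: m=47, d=1, a=94
d=1 and a=2a₀=94 at k=1, so the next step gives (m, d) = (47, 1) again — its k=1 value — and the period has length 1.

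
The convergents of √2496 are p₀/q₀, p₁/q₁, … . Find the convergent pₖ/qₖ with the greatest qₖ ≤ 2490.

√2496 = [49; 1, 23, 1, 98, …] (period length 4).
Convergents:
  p_0/q_0 = 49/1
  p_1/q_1 = 50/1
  p_2/q_2 = 1199/24
  p_3/q_3 = 1249/25
  p_4/q_4 = 123601/2474
  p_5/q_5 = 124850/2499
q_4 = 2474 ≤ 2490 < 2499 = q_5, so the answer is 123601/2474.

123601/2474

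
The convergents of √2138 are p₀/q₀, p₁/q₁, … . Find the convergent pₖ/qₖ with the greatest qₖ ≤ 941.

√2138 = [46; 4, 5, 5, 4, 92, …] (period length 5).
Convergents:
  p_0/q_0 = 46/1
  p_1/q_1 = 185/4
  p_2/q_2 = 971/21
  p_3/q_3 = 5040/109
  p_4/q_4 = 21131/457
  p_5/q_5 = 1949092/42153
q_4 = 457 ≤ 941 < 42153 = q_5, so the answer is 21131/457.

21131/457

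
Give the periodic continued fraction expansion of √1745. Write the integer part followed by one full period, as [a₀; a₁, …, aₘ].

a₀ = ⌊√1745⌋ = 41.
With m₀=0, d₀=1 and mₖ₊₁ = dₖaₖ − mₖ, dₖ₊₁ = (n − mₖ₊₁²)/dₖ, aₖ₊₁ = ⌊(a₀+mₖ₊₁)/dₖ₊₁⌋:
  k=1: m=41, d=64, a=1
  k=2: m=23, d=19, a=3
  k=3: m=34, d=31, a=2
  k=4: m=28, d=31, a=2
  k=5: m=34, d=19, a=3
  k=6: m=23, d=64, a=1
  k=7: m=41, d=1, a=82
d=1 and a=2a₀=82 at k=7, so the next step gives (m, d) = (41, 64) again — its k=1 value — and the period has length 7.

[41; 1, 3, 2, 2, 3, 1, 82]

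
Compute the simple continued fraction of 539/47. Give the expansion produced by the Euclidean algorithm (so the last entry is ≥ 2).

539 = 11*47 + 22
47 = 2*22 + 3
22 = 7*3 + 1
3 = 3*1 + 0  (stop)
So 539/47 = [11; 2, 7, 3].

[11; 2, 7, 3]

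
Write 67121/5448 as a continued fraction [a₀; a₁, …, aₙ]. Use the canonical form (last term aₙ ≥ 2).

67121 = 12*5448 + 1745
5448 = 3*1745 + 213
1745 = 8*213 + 41
213 = 5*41 + 8
41 = 5*8 + 1
8 = 8*1 + 0  (stop)
So 67121/5448 = [12; 3, 8, 5, 5, 8].

[12; 3, 8, 5, 5, 8]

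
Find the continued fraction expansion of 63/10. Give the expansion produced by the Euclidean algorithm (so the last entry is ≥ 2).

[6; 3, 3]

63 = 6*10 + 3
10 = 3*3 + 1
3 = 3*1 + 0  (stop)
So 63/10 = [6; 3, 3].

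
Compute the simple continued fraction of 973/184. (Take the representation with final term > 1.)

973 = 5*184 + 53
184 = 3*53 + 25
53 = 2*25 + 3
25 = 8*3 + 1
3 = 3*1 + 0  (stop)
So 973/184 = [5; 3, 2, 8, 3].

[5; 3, 2, 8, 3]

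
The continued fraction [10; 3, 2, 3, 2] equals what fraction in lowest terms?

Using pₖ = aₖpₖ₋₁ + pₖ₋₂ and qₖ = aₖqₖ₋₁ + qₖ₋₂:
  k=0: a=10, p=10, q=1
  k=1: a=3, p=31, q=3
  k=2: a=2, p=72, q=7
  k=3: a=3, p=247, q=24
  k=4: a=2, p=566, q=55

566/55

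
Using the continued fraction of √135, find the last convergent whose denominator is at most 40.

√135 = [11; 1, 1, 1, 1, 1, 1, 1, 22, …] (period length 8).
Convergents:
  p_0/q_0 = 11/1
  p_1/q_1 = 12/1
  p_2/q_2 = 23/2
  p_3/q_3 = 35/3
  p_4/q_4 = 58/5
  p_5/q_5 = 93/8
  p_6/q_6 = 151/13
  p_7/q_7 = 244/21
  p_8/q_8 = 5519/475
q_7 = 21 ≤ 40 < 475 = q_8, so the answer is 244/21.

244/21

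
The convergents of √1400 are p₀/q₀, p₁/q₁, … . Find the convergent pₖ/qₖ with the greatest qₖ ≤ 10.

√1400 = [37; 2, 2, 2, 74, …] (period length 4).
Convergents:
  p_0/q_0 = 37/1
  p_1/q_1 = 75/2
  p_2/q_2 = 187/5
  p_3/q_3 = 449/12
q_2 = 5 ≤ 10 < 12 = q_3, so the answer is 187/5.

187/5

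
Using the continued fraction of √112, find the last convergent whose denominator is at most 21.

√112 = [10; 1, 1, 2, 1, 1, 20, …] (period length 6).
Convergents:
  p_0/q_0 = 10/1
  p_1/q_1 = 11/1
  p_2/q_2 = 21/2
  p_3/q_3 = 53/5
  p_4/q_4 = 74/7
  p_5/q_5 = 127/12
  p_6/q_6 = 2614/247
q_5 = 12 ≤ 21 < 247 = q_6, so the answer is 127/12.

127/12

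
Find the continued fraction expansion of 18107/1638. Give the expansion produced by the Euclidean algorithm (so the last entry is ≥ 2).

18107 = 11·1638 + 89
1638 = 18·89 + 36
89 = 2·36 + 17
36 = 2·17 + 2
17 = 8·2 + 1
2 = 2·1 + 0  (stop)
So 18107/1638 = [11; 18, 2, 2, 8, 2].

[11; 18, 2, 2, 8, 2]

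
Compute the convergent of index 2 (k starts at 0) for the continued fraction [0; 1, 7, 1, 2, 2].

Using pₖ = aₖpₖ₋₁ + pₖ₋₂, qₖ = aₖqₖ₋₁ + qₖ₋₂ (with p₋₁=1, p₋₂=0, q₋₁=0, q₋₂=1):
  k=0: a=0, p=0, q=1
  k=1: a=1, p=1, q=1
  k=2: a=7, p=7, q=8

7/8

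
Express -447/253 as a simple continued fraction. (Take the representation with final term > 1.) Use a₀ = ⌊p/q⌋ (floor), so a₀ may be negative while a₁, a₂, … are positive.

-447 = -2×253 + 59
253 = 4×59 + 17
59 = 3×17 + 8
17 = 2×8 + 1
8 = 8×1 + 0  (stop)
So -447/253 = [-2; 4, 3, 2, 8].

[-2; 4, 3, 2, 8]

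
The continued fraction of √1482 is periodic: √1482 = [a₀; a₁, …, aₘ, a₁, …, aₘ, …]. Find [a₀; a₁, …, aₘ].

[38; 2, 76]

a₀ = ⌊√1482⌋ = 38.
With m₀=0, d₀=1 and mₖ₊₁ = dₖaₖ − mₖ, dₖ₊₁ = (n − mₖ₊₁²)/dₖ, aₖ₊₁ = ⌊(a₀+mₖ₊₁)/dₖ₊₁⌋:
  k=1: m=38, d=38, a=2
  k=2: m=38, d=1, a=76
d=1 and a=2a₀=76 at k=2, so the next step gives (m, d) = (38, 38) again — its k=1 value — and the period has length 2.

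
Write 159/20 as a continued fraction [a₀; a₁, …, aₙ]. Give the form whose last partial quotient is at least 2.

[7; 1, 19]

159 = 7*20 + 19
20 = 1*19 + 1
19 = 19*1 + 0  (stop)
So 159/20 = [7; 1, 19].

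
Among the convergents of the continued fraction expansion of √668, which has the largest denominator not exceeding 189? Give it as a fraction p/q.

√668 = [25; 1, 5, 2, 12, 2, 5, 1, 50, …] (period length 8).
Convergents:
  p_0/q_0 = 25/1
  p_1/q_1 = 26/1
  p_2/q_2 = 155/6
  p_3/q_3 = 336/13
  p_4/q_4 = 4187/162
  p_5/q_5 = 8710/337
q_4 = 162 ≤ 189 < 337 = q_5, so the answer is 4187/162.

4187/162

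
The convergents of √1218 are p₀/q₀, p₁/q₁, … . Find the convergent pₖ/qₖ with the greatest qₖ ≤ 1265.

√1218 = [34; 1, 8, 1, 68, …] (period length 4).
Convergents:
  p_0/q_0 = 34/1
  p_1/q_1 = 35/1
  p_2/q_2 = 314/9
  p_3/q_3 = 349/10
  p_4/q_4 = 24046/689
  p_5/q_5 = 24395/699
  p_6/q_6 = 219206/6281
q_5 = 699 ≤ 1265 < 6281 = q_6, so the answer is 24395/699.

24395/699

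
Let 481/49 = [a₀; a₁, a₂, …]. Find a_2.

4

481 = 9·49 + 40   →  a_0 = 9
49 = 1·40 + 9   →  a_1 = 1
40 = 4·9 + 4   →  a_2 = 4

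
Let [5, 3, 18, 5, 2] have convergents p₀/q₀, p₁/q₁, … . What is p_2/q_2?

293/55

Using pₖ = aₖpₖ₋₁ + pₖ₋₂, qₖ = aₖqₖ₋₁ + qₖ₋₂ (with p₋₁=1, p₋₂=0, q₋₁=0, q₋₂=1):
  k=0: a=5, p=5, q=1
  k=1: a=3, p=16, q=3
  k=2: a=18, p=293, q=55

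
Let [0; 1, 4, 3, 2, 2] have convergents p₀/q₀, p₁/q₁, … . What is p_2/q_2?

4/5

Using pₖ = aₖpₖ₋₁ + pₖ₋₂, qₖ = aₖqₖ₋₁ + qₖ₋₂ (with p₋₁=1, p₋₂=0, q₋₁=0, q₋₂=1):
  k=0: a=0, p=0, q=1
  k=1: a=1, p=1, q=1
  k=2: a=4, p=4, q=5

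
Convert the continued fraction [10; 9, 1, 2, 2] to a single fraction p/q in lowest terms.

687/68

Using pₖ = aₖpₖ₋₁ + pₖ₋₂ and qₖ = aₖqₖ₋₁ + qₖ₋₂:
  k=0: a=10, p=10, q=1
  k=1: a=9, p=91, q=9
  k=2: a=1, p=101, q=10
  k=3: a=2, p=293, q=29
  k=4: a=2, p=687, q=68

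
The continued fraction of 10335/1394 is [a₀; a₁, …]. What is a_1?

10335 = 7·1394 + 577   →  a_0 = 7
1394 = 2·577 + 240   →  a_1 = 2

2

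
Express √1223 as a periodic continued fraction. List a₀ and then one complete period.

[34; 1, 33, 1, 68]

a₀ = ⌊√1223⌋ = 34.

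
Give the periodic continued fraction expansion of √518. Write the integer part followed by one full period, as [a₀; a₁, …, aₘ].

[22; 1, 3, 6, 3, 1, 44]

a₀ = ⌊√518⌋ = 22.
With m₀=0, d₀=1 and mₖ₊₁ = dₖaₖ − mₖ, dₖ₊₁ = (n − mₖ₊₁²)/dₖ, aₖ₊₁ = ⌊(a₀+mₖ₊₁)/dₖ₊₁⌋:
  k=1: m=22, d=34, a=1
  k=2: m=12, d=11, a=3
  k=3: m=21, d=7, a=6
  k=4: m=21, d=11, a=3
  k=5: m=12, d=34, a=1
  k=6: m=22, d=1, a=44
d=1 and a=2a₀=44 at k=6, so the next step gives (m, d) = (22, 34) again — its k=1 value — and the period has length 6.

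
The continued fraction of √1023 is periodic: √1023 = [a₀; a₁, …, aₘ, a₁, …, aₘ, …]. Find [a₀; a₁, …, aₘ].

a₀ = ⌊√1023⌋ = 31.
With m₀=0, d₀=1 and mₖ₊₁ = dₖaₖ − mₖ, dₖ₊₁ = (n − mₖ₊₁²)/dₖ, aₖ₊₁ = ⌊(a₀+mₖ₊₁)/dₖ₊₁⌋:
  k=1: m=31, d=62, a=1
  k=2: m=31, d=1, a=62
d=1 and a=2a₀=62 at k=2, so the next step gives (m, d) = (31, 62) again — its k=1 value — and the period has length 2.

[31; 1, 62]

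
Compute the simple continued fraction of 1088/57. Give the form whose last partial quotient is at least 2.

1088 = 19×57 + 5
57 = 11×5 + 2
5 = 2×2 + 1
2 = 2×1 + 0  (stop)
So 1088/57 = [19; 11, 2, 2].

[19; 11, 2, 2]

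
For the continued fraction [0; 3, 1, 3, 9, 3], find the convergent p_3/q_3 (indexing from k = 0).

4/15

Using pₖ = aₖpₖ₋₁ + pₖ₋₂, qₖ = aₖqₖ₋₁ + qₖ₋₂ (with p₋₁=1, p₋₂=0, q₋₁=0, q₋₂=1):
  k=0: a=0, p=0, q=1
  k=1: a=3, p=1, q=3
  k=2: a=1, p=1, q=4
  k=3: a=3, p=4, q=15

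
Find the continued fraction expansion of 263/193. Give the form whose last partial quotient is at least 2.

263 = 1×193 + 70
193 = 2×70 + 53
70 = 1×53 + 17
53 = 3×17 + 2
17 = 8×2 + 1
2 = 2×1 + 0  (stop)
So 263/193 = [1; 2, 1, 3, 8, 2].

[1; 2, 1, 3, 8, 2]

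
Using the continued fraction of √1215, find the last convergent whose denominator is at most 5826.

119071/3416

√1215 = [34; 1, 5, 1, 68, …] (period length 4).
Convergents:
  p_0/q_0 = 34/1
  p_1/q_1 = 35/1
  p_2/q_2 = 209/6
  p_3/q_3 = 244/7
  p_4/q_4 = 16801/482
  p_5/q_5 = 17045/489
  p_6/q_6 = 102026/2927
  p_7/q_7 = 119071/3416
  p_8/q_8 = 8198854/235215
q_7 = 3416 ≤ 5826 < 235215 = q_8, so the answer is 119071/3416.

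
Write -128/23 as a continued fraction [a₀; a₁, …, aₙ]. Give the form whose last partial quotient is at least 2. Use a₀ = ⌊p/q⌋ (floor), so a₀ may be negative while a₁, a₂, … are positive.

[-6; 2, 3, 3]

-128 = -6×23 + 10
23 = 2×10 + 3
10 = 3×3 + 1
3 = 3×1 + 0  (stop)
So -128/23 = [-6; 2, 3, 3].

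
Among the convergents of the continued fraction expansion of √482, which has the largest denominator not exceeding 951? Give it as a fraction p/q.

20747/945

√482 = [21; 1, 20, 1, 42, …] (period length 4).
Convergents:
  p_0/q_0 = 21/1
  p_1/q_1 = 22/1
  p_2/q_2 = 461/21
  p_3/q_3 = 483/22
  p_4/q_4 = 20747/945
  p_5/q_5 = 21230/967
q_4 = 945 ≤ 951 < 967 = q_5, so the answer is 20747/945.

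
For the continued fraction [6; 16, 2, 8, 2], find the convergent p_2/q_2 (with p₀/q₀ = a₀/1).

200/33

Using pₖ = aₖpₖ₋₁ + pₖ₋₂, qₖ = aₖqₖ₋₁ + qₖ₋₂ (with p₋₁=1, p₋₂=0, q₋₁=0, q₋₂=1):
  k=0: a=6, p=6, q=1
  k=1: a=16, p=97, q=16
  k=2: a=2, p=200, q=33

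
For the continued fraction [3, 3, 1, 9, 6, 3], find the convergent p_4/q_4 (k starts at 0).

Using pₖ = aₖpₖ₋₁ + pₖ₋₂, qₖ = aₖqₖ₋₁ + qₖ₋₂ (with p₋₁=1, p₋₂=0, q₋₁=0, q₋₂=1):
  k=0: a=3, p=3, q=1
  k=1: a=3, p=10, q=3
  k=2: a=1, p=13, q=4
  k=3: a=9, p=127, q=39
  k=4: a=6, p=775, q=238

775/238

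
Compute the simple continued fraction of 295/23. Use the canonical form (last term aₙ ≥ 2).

[12; 1, 4, 1, 3]

295 = 12*23 + 19
23 = 1*19 + 4
19 = 4*4 + 3
4 = 1*3 + 1
3 = 3*1 + 0  (stop)
So 295/23 = [12; 1, 4, 1, 3].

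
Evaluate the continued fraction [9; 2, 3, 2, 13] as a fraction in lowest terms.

Using pₖ = aₖpₖ₋₁ + pₖ₋₂ and qₖ = aₖqₖ₋₁ + qₖ₋₂:
  k=0: a=9, p=9, q=1
  k=1: a=2, p=19, q=2
  k=2: a=3, p=66, q=7
  k=3: a=2, p=151, q=16
  k=4: a=13, p=2029, q=215

2029/215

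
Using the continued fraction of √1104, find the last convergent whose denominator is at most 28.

731/22

√1104 = [33; 4, 2, 2, 2, 4, 66, …] (period length 6).
Convergents:
  p_0/q_0 = 33/1
  p_1/q_1 = 133/4
  p_2/q_2 = 299/9
  p_3/q_3 = 731/22
  p_4/q_4 = 1761/53
q_3 = 22 ≤ 28 < 53 = q_4, so the answer is 731/22.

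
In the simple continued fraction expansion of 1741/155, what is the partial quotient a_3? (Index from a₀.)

3

1741 = 11·155 + 36   →  a_0 = 11
155 = 4·36 + 11   →  a_1 = 4
36 = 3·11 + 3   →  a_2 = 3
11 = 3·3 + 2   →  a_3 = 3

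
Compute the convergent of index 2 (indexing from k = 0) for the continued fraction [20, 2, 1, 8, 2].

Using pₖ = aₖpₖ₋₁ + pₖ₋₂, qₖ = aₖqₖ₋₁ + qₖ₋₂ (with p₋₁=1, p₋₂=0, q₋₁=0, q₋₂=1):
  k=0: a=20, p=20, q=1
  k=1: a=2, p=41, q=2
  k=2: a=1, p=61, q=3

61/3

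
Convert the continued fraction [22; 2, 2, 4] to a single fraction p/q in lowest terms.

493/22

Fold from the inside: start with 4/1.
  2 + 1/4 = 9/4
  2 + 4/9 = 22/9
  22 + 9/22 = 493/22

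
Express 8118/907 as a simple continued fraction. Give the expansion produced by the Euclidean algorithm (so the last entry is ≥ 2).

8118 = 8×907 + 862
907 = 1×862 + 45
862 = 19×45 + 7
45 = 6×7 + 3
7 = 2×3 + 1
3 = 3×1 + 0  (stop)
So 8118/907 = [8; 1, 19, 6, 2, 3].

[8; 1, 19, 6, 2, 3]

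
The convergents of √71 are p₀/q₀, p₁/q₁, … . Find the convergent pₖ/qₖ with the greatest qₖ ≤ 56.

455/54

√71 = [8; 2, 2, 1, 7, 1, 2, 2, 16, …] (period length 8).
Convergents:
  p_0/q_0 = 8/1
  p_1/q_1 = 17/2
  p_2/q_2 = 42/5
  p_3/q_3 = 59/7
  p_4/q_4 = 455/54
  p_5/q_5 = 514/61
q_4 = 54 ≤ 56 < 61 = q_5, so the answer is 455/54.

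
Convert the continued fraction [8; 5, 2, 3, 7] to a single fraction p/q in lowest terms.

Using pₖ = aₖpₖ₋₁ + pₖ₋₂ and qₖ = aₖqₖ₋₁ + qₖ₋₂:
  k=0: a=8, p=8, q=1
  k=1: a=5, p=41, q=5
  k=2: a=2, p=90, q=11
  k=3: a=3, p=311, q=38
  k=4: a=7, p=2267, q=277

2267/277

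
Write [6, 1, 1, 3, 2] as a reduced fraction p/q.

Using pₖ = aₖpₖ₋₁ + pₖ₋₂ and qₖ = aₖqₖ₋₁ + qₖ₋₂:
  k=0: a=6, p=6, q=1
  k=1: a=1, p=7, q=1
  k=2: a=1, p=13, q=2
  k=3: a=3, p=46, q=7
  k=4: a=2, p=105, q=16

105/16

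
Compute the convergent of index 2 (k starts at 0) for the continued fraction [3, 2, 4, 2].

31/9

Using pₖ = aₖpₖ₋₁ + pₖ₋₂, qₖ = aₖqₖ₋₁ + qₖ₋₂ (with p₋₁=1, p₋₂=0, q₋₁=0, q₋₂=1):
  k=0: a=3, p=3, q=1
  k=1: a=2, p=7, q=2
  k=2: a=4, p=31, q=9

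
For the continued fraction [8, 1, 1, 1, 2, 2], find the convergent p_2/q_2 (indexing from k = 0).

17/2

Using pₖ = aₖpₖ₋₁ + pₖ₋₂, qₖ = aₖqₖ₋₁ + qₖ₋₂ (with p₋₁=1, p₋₂=0, q₋₁=0, q₋₂=1):
  k=0: a=8, p=8, q=1
  k=1: a=1, p=9, q=1
  k=2: a=1, p=17, q=2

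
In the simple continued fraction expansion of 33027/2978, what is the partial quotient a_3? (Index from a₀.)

33027 = 11·2978 + 269   →  a_0 = 11
2978 = 11·269 + 19   →  a_1 = 11
269 = 14·19 + 3   →  a_2 = 14
19 = 6·3 + 1   →  a_3 = 6

6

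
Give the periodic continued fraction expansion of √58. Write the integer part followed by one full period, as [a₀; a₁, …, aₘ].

[7; 1, 1, 1, 1, 1, 1, 14]

a₀ = ⌊√58⌋ = 7.
With m₀=0, d₀=1 and mₖ₊₁ = dₖaₖ − mₖ, dₖ₊₁ = (n − mₖ₊₁²)/dₖ, aₖ₊₁ = ⌊(a₀+mₖ₊₁)/dₖ₊₁⌋:
  k=1: m=7, d=9, a=1
  k=2: m=2, d=6, a=1
  k=3: m=4, d=7, a=1
  k=4: m=3, d=7, a=1
  k=5: m=4, d=6, a=1
  k=6: m=2, d=9, a=1
  k=7: m=7, d=1, a=14
d=1 and a=2a₀=14 at k=7, so the next step gives (m, d) = (7, 9) again — its k=1 value — and the period has length 7.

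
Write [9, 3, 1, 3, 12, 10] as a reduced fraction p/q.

17189/1855

Fold from the inside: start with 10/1.
  12 + 1/10 = 121/10
  3 + 10/121 = 373/121
  1 + 121/373 = 494/373
  3 + 373/494 = 1855/494
  9 + 494/1855 = 17189/1855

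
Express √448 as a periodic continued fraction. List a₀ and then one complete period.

[21; 6, 42]

a₀ = ⌊√448⌋ = 21.
With m₀=0, d₀=1 and mₖ₊₁ = dₖaₖ − mₖ, dₖ₊₁ = (n − mₖ₊₁²)/dₖ, aₖ₊₁ = ⌊(a₀+mₖ₊₁)/dₖ₊₁⌋:
  k=1: m=21, d=7, a=6
  k=2: m=21, d=1, a=42
d=1 and a=2a₀=42 at k=2, so the next step gives (m, d) = (21, 7) again — its k=1 value — and the period has length 2.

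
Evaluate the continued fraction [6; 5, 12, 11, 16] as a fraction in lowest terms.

Fold from the inside: start with 16/1.
  11 + 1/16 = 177/16
  12 + 16/177 = 2140/177
  5 + 177/2140 = 10877/2140
  6 + 2140/10877 = 67402/10877

67402/10877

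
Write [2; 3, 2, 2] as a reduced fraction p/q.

Fold from the inside: start with 2/1.
  2 + 1/2 = 5/2
  3 + 2/5 = 17/5
  2 + 5/17 = 39/17

39/17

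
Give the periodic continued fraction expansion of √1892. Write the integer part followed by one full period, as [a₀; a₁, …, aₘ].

a₀ = ⌊√1892⌋ = 43.

[43; 2, 86]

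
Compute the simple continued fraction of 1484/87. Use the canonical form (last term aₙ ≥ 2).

1484 = 17·87 + 5
87 = 17·5 + 2
5 = 2·2 + 1
2 = 2·1 + 0  (stop)
So 1484/87 = [17; 17, 2, 2].

[17; 17, 2, 2]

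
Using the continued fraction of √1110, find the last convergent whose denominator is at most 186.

√1110 = [33; 3, 6, 3, 66, …] (period length 4).
Convergents:
  p_0/q_0 = 33/1
  p_1/q_1 = 100/3
  p_2/q_2 = 633/19
  p_3/q_3 = 1999/60
  p_4/q_4 = 132567/3979
q_3 = 60 ≤ 186 < 3979 = q_4, so the answer is 1999/60.

1999/60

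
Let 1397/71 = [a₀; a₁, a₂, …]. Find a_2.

2

1397 = 19·71 + 48   →  a_0 = 19
71 = 1·48 + 23   →  a_1 = 1
48 = 2·23 + 2   →  a_2 = 2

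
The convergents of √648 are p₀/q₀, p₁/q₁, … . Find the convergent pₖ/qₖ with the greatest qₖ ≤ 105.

√648 = [25; 2, 5, 6, 5, 2, 50, …] (period length 6).
Convergents:
  p_0/q_0 = 25/1
  p_1/q_1 = 51/2
  p_2/q_2 = 280/11
  p_3/q_3 = 1731/68
  p_4/q_4 = 8935/351
q_3 = 68 ≤ 105 < 351 = q_4, so the answer is 1731/68.

1731/68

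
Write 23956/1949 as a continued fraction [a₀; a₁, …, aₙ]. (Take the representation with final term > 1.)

[12; 3, 2, 3, 7, 11]

23956 = 12·1949 + 568
1949 = 3·568 + 245
568 = 2·245 + 78
245 = 3·78 + 11
78 = 7·11 + 1
11 = 11·1 + 0  (stop)
So 23956/1949 = [12; 3, 2, 3, 7, 11].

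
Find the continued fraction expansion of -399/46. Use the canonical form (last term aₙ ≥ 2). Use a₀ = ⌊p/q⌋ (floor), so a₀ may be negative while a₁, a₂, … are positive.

-399 = -9×46 + 15
46 = 3×15 + 1
15 = 15×1 + 0  (stop)
So -399/46 = [-9; 3, 15].

[-9; 3, 15]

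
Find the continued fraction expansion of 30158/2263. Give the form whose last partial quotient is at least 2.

[13; 3, 16, 15, 3]

30158 = 13*2263 + 739
2263 = 3*739 + 46
739 = 16*46 + 3
46 = 15*3 + 1
3 = 3*1 + 0  (stop)
So 30158/2263 = [13; 3, 16, 15, 3].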